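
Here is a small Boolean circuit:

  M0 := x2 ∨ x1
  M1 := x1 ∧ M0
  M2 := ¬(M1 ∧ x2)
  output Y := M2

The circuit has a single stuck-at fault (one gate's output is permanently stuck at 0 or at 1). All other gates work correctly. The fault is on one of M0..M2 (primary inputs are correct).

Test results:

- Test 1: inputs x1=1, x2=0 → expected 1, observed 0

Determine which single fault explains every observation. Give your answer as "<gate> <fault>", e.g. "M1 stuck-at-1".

Fault-free values for test 1 (x1=1, x2=0): M0=1, M1=1, M2=1, giving Y=1. Observed 0.
Test 1: faults giving observed 0 are {M2 stuck-at-0}.
Only M2 stuck-at-0 is consistent with every test.

M2 stuck-at-0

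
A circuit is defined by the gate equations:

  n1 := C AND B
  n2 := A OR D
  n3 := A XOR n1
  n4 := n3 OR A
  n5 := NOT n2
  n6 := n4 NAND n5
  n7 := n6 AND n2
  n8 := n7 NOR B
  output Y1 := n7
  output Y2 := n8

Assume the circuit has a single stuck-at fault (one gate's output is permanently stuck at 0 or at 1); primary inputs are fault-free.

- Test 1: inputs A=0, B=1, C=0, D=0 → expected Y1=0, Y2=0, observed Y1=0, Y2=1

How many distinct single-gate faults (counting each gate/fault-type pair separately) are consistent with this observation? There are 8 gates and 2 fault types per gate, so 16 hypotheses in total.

Fault-free: n1=0, n2=0, n3=0, n4=0, n5=1, n6=1, n7=0, n8=0 → Y1=0, Y2=0. Observed Y1=0, Y2=1.
  n1: none of the 2 fault types match ✗
  n2: none of the 2 fault types match ✗
  n3: none of the 2 fault types match ✗
  n4: none of the 2 fault types match ✗
  n5: none of the 2 fault types match ✗
  n6: none of the 2 fault types match ✗
  n7: none of the 2 fault types match ✗
  n8: stuck-at-1 ✓; others ✗
Consistent faults: {n8 stuck-at-1} — 1 in all.

1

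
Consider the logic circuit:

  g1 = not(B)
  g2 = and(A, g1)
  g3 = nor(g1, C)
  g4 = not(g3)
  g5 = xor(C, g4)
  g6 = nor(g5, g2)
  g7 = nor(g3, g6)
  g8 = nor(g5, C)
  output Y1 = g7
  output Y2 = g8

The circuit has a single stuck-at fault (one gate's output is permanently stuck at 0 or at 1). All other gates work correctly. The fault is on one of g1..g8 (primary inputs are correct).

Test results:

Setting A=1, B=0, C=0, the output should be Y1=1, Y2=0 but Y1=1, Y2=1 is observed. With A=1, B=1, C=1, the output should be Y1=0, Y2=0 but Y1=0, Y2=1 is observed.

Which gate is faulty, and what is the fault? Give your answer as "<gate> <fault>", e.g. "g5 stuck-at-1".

g8 stuck-at-1

Fault-free values for test 1 (A=1, B=0, C=0): g1=1, g2=1, g3=0, g4=1, g5=1, g6=0, g7=1, g8=0, giving Y1=1, Y2=0. Observed Y1=1, Y2=1.
Test 1: faults giving observed Y1=1, Y2=1 are {g4 stuck-at-0, g5 stuck-at-0, g8 stuck-at-1}.
Test 2 (A=1, B=1, C=1): fault-free g1=0, g2=0, g3=0, g4=1, g5=0, g6=1, g7=0, g8=0 → Y1=0, Y2=0; observed Y1=0, Y2=1. Eliminates g4 stuck-at-0, g5 stuck-at-0.
Only g8 stuck-at-1 is consistent with every test.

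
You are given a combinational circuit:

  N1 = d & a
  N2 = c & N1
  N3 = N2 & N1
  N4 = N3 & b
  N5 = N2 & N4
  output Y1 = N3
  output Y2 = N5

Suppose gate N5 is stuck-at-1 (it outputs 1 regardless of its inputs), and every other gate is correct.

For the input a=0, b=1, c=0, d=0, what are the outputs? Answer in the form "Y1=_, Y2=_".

Propagate with N5 forced: N1=0, N2=0, N3=0, N4=0, N5=1 [stuck-at-1].
So the outputs are Y1=0, Y2=1. (Without the fault they would be Y1=0, Y2=0.)

Y1=0, Y2=1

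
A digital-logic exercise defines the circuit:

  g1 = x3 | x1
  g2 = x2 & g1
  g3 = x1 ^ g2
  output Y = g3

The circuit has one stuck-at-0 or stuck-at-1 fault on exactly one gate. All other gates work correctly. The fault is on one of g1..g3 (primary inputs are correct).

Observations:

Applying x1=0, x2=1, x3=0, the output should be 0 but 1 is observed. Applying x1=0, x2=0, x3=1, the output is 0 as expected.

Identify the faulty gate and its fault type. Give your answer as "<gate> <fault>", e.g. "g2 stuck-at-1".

g1 stuck-at-1

Fault-free values for test 1 (x1=0, x2=1, x3=0): g1=0, g2=0, g3=0, giving Y=0. Observed 1.
Test 1: faults giving observed 1 are {g1 stuck-at-1, g2 stuck-at-1, g3 stuck-at-1}.
Test 2 (x1=0, x2=0, x3=1): fault-free g1=1, g2=0, g3=0 → 0; observed 0. Eliminates g2 stuck-at-1, g3 stuck-at-1.
Only g1 stuck-at-1 is consistent with every test.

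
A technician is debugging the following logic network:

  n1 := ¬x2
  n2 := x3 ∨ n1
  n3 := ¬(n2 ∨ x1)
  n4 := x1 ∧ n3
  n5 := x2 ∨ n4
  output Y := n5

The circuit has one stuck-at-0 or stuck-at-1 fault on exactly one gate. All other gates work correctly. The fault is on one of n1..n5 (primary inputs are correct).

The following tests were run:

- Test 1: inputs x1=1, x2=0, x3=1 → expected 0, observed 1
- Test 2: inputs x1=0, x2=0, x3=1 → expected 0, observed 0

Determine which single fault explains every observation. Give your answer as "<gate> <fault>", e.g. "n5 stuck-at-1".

n3 stuck-at-1

Fault-free values for test 1 (x1=1, x2=0, x3=1): n1=1, n2=1, n3=0, n4=0, n5=0, giving Y=0. Observed 1.
Test 1: faults giving observed 1 are {n3 stuck-at-1, n4 stuck-at-1, n5 stuck-at-1}.
Test 2 (x1=0, x2=0, x3=1): fault-free n1=1, n2=1, n3=0, n4=0, n5=0 → 0; observed 0. Eliminates n4 stuck-at-1, n5 stuck-at-1.
Only n3 stuck-at-1 is consistent with every test.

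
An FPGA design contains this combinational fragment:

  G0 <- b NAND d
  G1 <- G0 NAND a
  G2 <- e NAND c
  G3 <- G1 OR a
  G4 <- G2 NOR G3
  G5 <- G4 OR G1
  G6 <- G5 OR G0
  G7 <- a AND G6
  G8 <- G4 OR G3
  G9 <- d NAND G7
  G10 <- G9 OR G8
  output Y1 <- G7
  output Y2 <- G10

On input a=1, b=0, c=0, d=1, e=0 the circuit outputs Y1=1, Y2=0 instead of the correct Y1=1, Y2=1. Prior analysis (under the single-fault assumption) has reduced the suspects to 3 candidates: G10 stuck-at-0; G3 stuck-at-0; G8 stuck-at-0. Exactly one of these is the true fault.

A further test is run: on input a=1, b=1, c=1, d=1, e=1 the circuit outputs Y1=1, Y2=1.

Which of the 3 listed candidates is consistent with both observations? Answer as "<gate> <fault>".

Evaluate each candidate on input a=1, b=1, c=1, d=1, e=1:
  G10 stuck-at-0: G0=0, G1=1, G2=0, G3=1, G4=0, G5=1, G6=1, G7=1, G8=1, G9=0, G10=0 [stuck-at-0] → Y1=1, Y2=0 — eliminated
  G3 stuck-at-0: G0=0, G1=1, G2=0, G3=0 [stuck-at-0], G4=1, G5=1, G6=1, G7=1, G8=1, G9=0, G10=1 → Y1=1, Y2=1 — matches
  G8 stuck-at-0: G0=0, G1=1, G2=0, G3=1, G4=0, G5=1, G6=1, G7=1, G8=0 [stuck-at-0], G9=0, G10=0 → Y1=1, Y2=0 — eliminated
Only G3 stuck-at-0 reproduces the observed Y1=1, Y2=1.

G3 stuck-at-0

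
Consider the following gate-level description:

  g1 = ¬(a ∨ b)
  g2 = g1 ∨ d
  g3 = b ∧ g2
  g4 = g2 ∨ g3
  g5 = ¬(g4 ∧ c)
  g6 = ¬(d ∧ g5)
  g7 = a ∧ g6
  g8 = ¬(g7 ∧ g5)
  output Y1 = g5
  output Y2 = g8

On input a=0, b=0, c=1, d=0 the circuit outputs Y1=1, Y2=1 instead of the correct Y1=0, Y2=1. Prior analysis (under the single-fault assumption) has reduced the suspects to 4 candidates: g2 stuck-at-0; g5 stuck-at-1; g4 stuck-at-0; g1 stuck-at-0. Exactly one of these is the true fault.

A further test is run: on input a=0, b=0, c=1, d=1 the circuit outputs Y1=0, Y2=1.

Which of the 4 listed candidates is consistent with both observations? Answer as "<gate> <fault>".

g1 stuck-at-0

Evaluate each candidate on input a=0, b=0, c=1, d=1:
  g2 stuck-at-0: g1=1, g2=0 [stuck-at-0], g3=0, g4=0, g5=1, g6=0, g7=0, g8=1 → Y1=1, Y2=1 — eliminated
  g5 stuck-at-1: g1=1, g2=1, g3=0, g4=1, g5=1 [stuck-at-1], g6=0, g7=0, g8=1 → Y1=1, Y2=1 — eliminated
  g4 stuck-at-0: g1=1, g2=1, g3=0, g4=0 [stuck-at-0], g5=1, g6=0, g7=0, g8=1 → Y1=1, Y2=1 — eliminated
  g1 stuck-at-0: g1=0 [stuck-at-0], g2=1, g3=0, g4=1, g5=0, g6=1, g7=0, g8=1 → Y1=0, Y2=1 — matches
Only g1 stuck-at-0 reproduces the observed Y1=0, Y2=1.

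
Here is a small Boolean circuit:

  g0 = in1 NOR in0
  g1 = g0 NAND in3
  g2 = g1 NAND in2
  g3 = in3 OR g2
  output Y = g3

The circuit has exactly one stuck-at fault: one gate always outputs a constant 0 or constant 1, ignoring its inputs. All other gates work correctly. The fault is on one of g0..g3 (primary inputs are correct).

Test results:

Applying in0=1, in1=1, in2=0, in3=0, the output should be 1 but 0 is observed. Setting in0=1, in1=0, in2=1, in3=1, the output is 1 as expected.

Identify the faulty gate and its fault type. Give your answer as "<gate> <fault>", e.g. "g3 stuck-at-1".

g2 stuck-at-0

Fault-free values for test 1 (in0=1, in1=1, in2=0, in3=0): g0=0, g1=1, g2=1, g3=1, giving Y=1. Observed 0.
Test 1: faults giving observed 0 are {g2 stuck-at-0, g3 stuck-at-0}.
Test 2 (in0=1, in1=0, in2=1, in3=1): fault-free g0=0, g1=1, g2=0, g3=1 → 1; observed 1. Eliminates g3 stuck-at-0.
Only g2 stuck-at-0 is consistent with every test.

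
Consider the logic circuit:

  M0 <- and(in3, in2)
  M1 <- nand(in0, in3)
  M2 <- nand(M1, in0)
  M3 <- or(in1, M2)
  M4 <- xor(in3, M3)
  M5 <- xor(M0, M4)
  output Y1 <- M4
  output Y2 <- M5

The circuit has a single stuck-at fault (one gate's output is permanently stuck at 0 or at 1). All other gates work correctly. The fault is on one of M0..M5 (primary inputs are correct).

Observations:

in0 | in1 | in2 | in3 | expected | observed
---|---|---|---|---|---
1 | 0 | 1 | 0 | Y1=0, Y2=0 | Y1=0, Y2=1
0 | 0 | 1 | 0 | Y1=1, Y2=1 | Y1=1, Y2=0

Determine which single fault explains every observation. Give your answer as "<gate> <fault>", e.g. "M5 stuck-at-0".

M0 stuck-at-1

Fault-free values for test 1 (in0=1, in1=0, in2=1, in3=0): M0=0, M1=1, M2=0, M3=0, M4=0, M5=0, giving Y1=0, Y2=0. Observed Y1=0, Y2=1.
Test 1: faults giving observed Y1=0, Y2=1 are {M0 stuck-at-1, M5 stuck-at-1}.
Test 2 (in0=0, in1=0, in2=1, in3=0): fault-free M0=0, M1=1, M2=1, M3=1, M4=1, M5=1 → Y1=1, Y2=1; observed Y1=1, Y2=0. Eliminates M5 stuck-at-1.
Only M0 stuck-at-1 is consistent with every test.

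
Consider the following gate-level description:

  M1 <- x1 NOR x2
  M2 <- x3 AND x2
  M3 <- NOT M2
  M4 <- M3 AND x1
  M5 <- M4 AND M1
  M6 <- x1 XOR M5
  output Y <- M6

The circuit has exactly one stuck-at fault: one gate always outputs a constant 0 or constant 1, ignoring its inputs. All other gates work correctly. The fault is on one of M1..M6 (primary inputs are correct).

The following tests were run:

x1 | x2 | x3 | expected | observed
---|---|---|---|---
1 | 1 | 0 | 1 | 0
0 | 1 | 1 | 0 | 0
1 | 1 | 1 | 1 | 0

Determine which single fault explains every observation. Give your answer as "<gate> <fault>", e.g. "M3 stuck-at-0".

Fault-free values for test 1 (x1=1, x2=1, x3=0): M1=0, M2=0, M3=1, M4=1, M5=0, M6=1, giving Y=1. Observed 0.
Test 1: faults giving observed 0 are {M1 stuck-at-1, M5 stuck-at-1, M6 stuck-at-0}.
Test 2 (x1=0, x2=1, x3=1): fault-free M1=0, M2=1, M3=0, M4=0, M5=0, M6=0 → 0; observed 0. Eliminates M5 stuck-at-1.
Test 3 (x1=1, x2=1, x3=1): fault-free M1=0, M2=1, M3=0, M4=0, M5=0, M6=1 → 1; observed 0. Eliminates M1 stuck-at-1.
Only M6 stuck-at-0 is consistent with every test.

M6 stuck-at-0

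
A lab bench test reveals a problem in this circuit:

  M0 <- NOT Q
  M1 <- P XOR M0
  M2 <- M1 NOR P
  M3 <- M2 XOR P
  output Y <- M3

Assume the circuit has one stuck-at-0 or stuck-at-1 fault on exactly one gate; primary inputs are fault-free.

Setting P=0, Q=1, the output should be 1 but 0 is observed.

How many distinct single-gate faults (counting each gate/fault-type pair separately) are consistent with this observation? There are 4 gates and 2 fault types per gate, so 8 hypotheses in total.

4

Fault-free: M0=0, M1=0, M2=1, M3=1 → 1. Observed 0.
  M0 stuck-at-0: output 1 ✗
  M0 stuck-at-1: output 0 ✓
  M1 stuck-at-0: output 1 ✗
  M1 stuck-at-1: output 0 ✓
  M2 stuck-at-0: output 0 ✓
  M2 stuck-at-1: output 1 ✗
  M3 stuck-at-0: output 0 ✓
  M3 stuck-at-1: output 1 ✗
Consistent faults: {M0 stuck-at-1, M1 stuck-at-1, M2 stuck-at-0, M3 stuck-at-0} — 4 in all.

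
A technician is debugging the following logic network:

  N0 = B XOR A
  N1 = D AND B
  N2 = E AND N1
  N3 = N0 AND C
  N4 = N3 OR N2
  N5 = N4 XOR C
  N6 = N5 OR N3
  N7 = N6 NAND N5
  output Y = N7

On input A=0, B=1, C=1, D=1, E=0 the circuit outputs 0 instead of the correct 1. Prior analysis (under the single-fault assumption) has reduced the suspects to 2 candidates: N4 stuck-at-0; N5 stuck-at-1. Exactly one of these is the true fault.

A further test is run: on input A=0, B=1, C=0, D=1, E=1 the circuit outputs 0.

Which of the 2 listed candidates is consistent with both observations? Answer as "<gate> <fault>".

Evaluate each candidate on input A=0, B=1, C=0, D=1, E=1:
  N4 stuck-at-0: N0=1, N1=1, N2=1, N3=0, N4=0 [stuck-at-0], N5=0, N6=0, N7=1 → 1 — eliminated
  N5 stuck-at-1: N0=1, N1=1, N2=1, N3=0, N4=1, N5=1 [stuck-at-1], N6=1, N7=0 → 0 — matches
Only N5 stuck-at-1 reproduces the observed 0.

N5 stuck-at-1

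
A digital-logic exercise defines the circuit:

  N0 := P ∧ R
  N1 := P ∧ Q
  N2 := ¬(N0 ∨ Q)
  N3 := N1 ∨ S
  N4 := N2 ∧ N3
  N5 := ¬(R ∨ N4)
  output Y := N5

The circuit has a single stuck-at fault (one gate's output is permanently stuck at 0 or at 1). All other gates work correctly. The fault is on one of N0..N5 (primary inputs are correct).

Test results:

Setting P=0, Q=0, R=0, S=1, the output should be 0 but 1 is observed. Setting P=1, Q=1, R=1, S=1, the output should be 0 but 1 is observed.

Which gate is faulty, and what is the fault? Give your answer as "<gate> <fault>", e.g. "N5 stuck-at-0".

N5 stuck-at-1

Fault-free values for test 1 (P=0, Q=0, R=0, S=1): N0=0, N1=0, N2=1, N3=1, N4=1, N5=0, giving Y=0. Observed 1.
Test 1: faults giving observed 1 are {N0 stuck-at-1, N2 stuck-at-0, N3 stuck-at-0, N4 stuck-at-0, N5 stuck-at-1}.
Test 2 (P=1, Q=1, R=1, S=1): fault-free N0=1, N1=1, N2=0, N3=1, N4=0, N5=0 → 0; observed 1. Eliminates N0 stuck-at-1, N2 stuck-at-0, N3 stuck-at-0, N4 stuck-at-0.
Only N5 stuck-at-1 is consistent with every test.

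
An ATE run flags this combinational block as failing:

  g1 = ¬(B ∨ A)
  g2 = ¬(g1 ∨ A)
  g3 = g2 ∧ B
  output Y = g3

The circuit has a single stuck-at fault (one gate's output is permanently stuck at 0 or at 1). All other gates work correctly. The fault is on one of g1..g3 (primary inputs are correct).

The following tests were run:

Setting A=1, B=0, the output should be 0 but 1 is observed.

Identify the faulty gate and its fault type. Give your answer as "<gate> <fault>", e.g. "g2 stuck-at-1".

g3 stuck-at-1

Fault-free values for test 1 (A=1, B=0): g1=0, g2=0, g3=0, giving Y=0. Observed 1.
Test 1: faults giving observed 1 are {g3 stuck-at-1}.
Only g3 stuck-at-1 is consistent with every test.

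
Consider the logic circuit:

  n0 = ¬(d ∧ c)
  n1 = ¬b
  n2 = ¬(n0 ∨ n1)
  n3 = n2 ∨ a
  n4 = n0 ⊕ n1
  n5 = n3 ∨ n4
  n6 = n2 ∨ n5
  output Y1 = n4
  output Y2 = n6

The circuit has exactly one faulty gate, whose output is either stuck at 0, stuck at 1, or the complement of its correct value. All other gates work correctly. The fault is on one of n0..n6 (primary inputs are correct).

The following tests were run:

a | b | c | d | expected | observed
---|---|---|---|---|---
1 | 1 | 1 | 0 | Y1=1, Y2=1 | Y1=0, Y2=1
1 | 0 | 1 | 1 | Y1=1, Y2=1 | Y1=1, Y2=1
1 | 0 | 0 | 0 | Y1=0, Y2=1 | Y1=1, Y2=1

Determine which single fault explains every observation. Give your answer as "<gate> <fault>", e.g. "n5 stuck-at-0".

n0 stuck-at-0

Fault-free values for test 1 (a=1, b=1, c=1, d=0): n0=1, n1=0, n2=0, n3=1, n4=1, n5=1, n6=1, giving Y1=1, Y2=1. Observed Y1=0, Y2=1.
Test 1: faults giving observed Y1=0, Y2=1 are {n0 stuck-at-0, n0 inverted output, n1 stuck-at-1, n1 inverted output, n4 stuck-at-0, n4 inverted output}.
Test 2 (a=1, b=0, c=1, d=1): fault-free n0=0, n1=1, n2=0, n3=1, n4=1, n5=1, n6=1 → Y1=1, Y2=1; observed Y1=1, Y2=1. Eliminates n0 inverted output, n1 inverted output, n4 stuck-at-0, n4 inverted output.
Test 3 (a=1, b=0, c=0, d=0): fault-free n0=1, n1=1, n2=0, n3=1, n4=0, n5=1, n6=1 → Y1=0, Y2=1; observed Y1=1, Y2=1. Eliminates n1 stuck-at-1.
Only n0 stuck-at-0 is consistent with every test.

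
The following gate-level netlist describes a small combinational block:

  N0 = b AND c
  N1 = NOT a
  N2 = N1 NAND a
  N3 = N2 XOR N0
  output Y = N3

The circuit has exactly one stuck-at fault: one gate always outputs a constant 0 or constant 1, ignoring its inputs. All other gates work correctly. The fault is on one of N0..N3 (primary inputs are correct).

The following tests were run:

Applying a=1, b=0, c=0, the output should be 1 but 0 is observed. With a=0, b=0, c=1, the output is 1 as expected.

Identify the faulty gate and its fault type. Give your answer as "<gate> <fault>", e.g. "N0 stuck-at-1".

N1 stuck-at-1

Fault-free values for test 1 (a=1, b=0, c=0): N0=0, N1=0, N2=1, N3=1, giving Y=1. Observed 0.
Test 1: faults giving observed 0 are {N0 stuck-at-1, N1 stuck-at-1, N2 stuck-at-0, N3 stuck-at-0}.
Test 2 (a=0, b=0, c=1): fault-free N0=0, N1=1, N2=1, N3=1 → 1; observed 1. Eliminates N0 stuck-at-1, N2 stuck-at-0, N3 stuck-at-0.
Only N1 stuck-at-1 is consistent with every test.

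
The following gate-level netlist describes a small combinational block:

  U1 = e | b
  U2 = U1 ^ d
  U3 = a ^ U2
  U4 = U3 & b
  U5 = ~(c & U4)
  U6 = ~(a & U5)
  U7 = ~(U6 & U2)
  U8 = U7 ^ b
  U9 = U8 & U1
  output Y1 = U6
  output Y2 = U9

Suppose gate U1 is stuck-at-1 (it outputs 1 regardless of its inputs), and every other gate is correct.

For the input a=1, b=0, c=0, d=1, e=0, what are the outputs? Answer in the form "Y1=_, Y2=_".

Y1=0, Y2=1

Propagate with U1 forced: U1=1 [stuck-at-1], U2=0, U3=1, U4=0, U5=1, U6=0, U7=1, U8=1, U9=1.
So the outputs are Y1=0, Y2=1. (Without the fault they would be Y1=0, Y2=0.)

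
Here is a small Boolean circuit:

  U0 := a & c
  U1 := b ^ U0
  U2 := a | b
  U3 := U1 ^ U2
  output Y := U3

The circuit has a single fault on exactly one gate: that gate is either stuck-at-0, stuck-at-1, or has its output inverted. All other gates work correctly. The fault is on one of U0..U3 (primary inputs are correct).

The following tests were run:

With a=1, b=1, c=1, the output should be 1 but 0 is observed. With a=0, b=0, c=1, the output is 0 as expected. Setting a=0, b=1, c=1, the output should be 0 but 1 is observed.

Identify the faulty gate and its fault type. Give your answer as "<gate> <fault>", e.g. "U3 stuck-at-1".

U2 stuck-at-0

Fault-free values for test 1 (a=1, b=1, c=1): U0=1, U1=0, U2=1, U3=1, giving Y=1. Observed 0.
Test 1: faults giving observed 0 are {U0 stuck-at-0, U0 inverted output, U1 stuck-at-1, U1 inverted output, U2 stuck-at-0, U2 inverted output, U3 stuck-at-0, U3 inverted output}.
Test 2 (a=0, b=0, c=1): fault-free U0=0, U1=0, U2=0, U3=0 → 0; observed 0. Eliminates U0 inverted output, U1 stuck-at-1, U1 inverted output, U2 inverted output, U3 inverted output.
Test 3 (a=0, b=1, c=1): fault-free U0=0, U1=1, U2=1, U3=0 → 0; observed 1. Eliminates U0 stuck-at-0, U3 stuck-at-0.
Only U2 stuck-at-0 is consistent with every test.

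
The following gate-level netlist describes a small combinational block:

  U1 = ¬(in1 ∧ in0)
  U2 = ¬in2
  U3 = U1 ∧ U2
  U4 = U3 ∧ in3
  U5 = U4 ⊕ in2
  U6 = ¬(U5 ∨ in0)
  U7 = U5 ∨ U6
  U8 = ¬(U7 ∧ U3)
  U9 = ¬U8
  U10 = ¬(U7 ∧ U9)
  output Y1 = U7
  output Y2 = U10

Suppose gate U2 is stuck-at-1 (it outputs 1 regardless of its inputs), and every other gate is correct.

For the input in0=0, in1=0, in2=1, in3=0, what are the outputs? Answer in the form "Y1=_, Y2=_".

Y1=1, Y2=0

Propagate with U2 forced: U1=1, U2=1 [stuck-at-1], U3=1, U4=0, U5=1, U6=0, U7=1, U8=0, U9=1, U10=0.
So the outputs are Y1=1, Y2=0. (Without the fault they would be Y1=1, Y2=1.)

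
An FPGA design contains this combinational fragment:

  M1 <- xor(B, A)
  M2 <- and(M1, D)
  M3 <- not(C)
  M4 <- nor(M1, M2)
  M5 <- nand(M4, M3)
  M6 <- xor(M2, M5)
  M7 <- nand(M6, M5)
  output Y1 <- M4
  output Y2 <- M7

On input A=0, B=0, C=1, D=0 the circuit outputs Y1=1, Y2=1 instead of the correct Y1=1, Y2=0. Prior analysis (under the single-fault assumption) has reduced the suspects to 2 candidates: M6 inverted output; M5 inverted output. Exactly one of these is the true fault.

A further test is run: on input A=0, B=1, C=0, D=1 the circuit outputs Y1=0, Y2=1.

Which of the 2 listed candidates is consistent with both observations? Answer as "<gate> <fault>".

Evaluate each candidate on input A=0, B=1, C=0, D=1:
  M6 inverted output: M1=1, M2=1, M3=1, M4=0, M5=1, M6=1 [inverted output], M7=0 → Y1=0, Y2=0 — eliminated
  M5 inverted output: M1=1, M2=1, M3=1, M4=0, M5=0 [inverted output], M6=1, M7=1 → Y1=0, Y2=1 — matches
Only M5 inverted output reproduces the observed Y1=0, Y2=1.

M5 inverted output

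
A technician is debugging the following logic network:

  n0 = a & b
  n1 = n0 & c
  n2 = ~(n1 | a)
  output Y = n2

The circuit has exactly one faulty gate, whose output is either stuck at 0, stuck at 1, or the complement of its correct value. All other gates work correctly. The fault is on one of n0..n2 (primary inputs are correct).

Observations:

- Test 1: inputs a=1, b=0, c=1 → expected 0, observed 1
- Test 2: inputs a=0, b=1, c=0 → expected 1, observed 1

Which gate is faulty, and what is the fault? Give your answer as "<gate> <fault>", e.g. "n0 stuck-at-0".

n2 stuck-at-1

Fault-free values for test 1 (a=1, b=0, c=1): n0=0, n1=0, n2=0, giving Y=0. Observed 1.
Test 1: faults giving observed 1 are {n2 stuck-at-1, n2 inverted output}.
Test 2 (a=0, b=1, c=0): fault-free n0=0, n1=0, n2=1 → 1; observed 1. Eliminates n2 inverted output.
Only n2 stuck-at-1 is consistent with every test.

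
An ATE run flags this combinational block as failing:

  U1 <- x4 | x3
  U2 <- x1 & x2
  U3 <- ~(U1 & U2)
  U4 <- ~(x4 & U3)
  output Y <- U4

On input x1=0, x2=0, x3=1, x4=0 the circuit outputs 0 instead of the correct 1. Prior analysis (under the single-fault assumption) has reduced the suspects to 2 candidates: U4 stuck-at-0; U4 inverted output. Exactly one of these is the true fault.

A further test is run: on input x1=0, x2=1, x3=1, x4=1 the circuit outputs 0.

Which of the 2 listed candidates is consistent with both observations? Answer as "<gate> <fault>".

Evaluate each candidate on input x1=0, x2=1, x3=1, x4=1:
  U4 stuck-at-0: U1=1, U2=0, U3=1, U4=0 [stuck-at-0] → 0 — matches
  U4 inverted output: U1=1, U2=0, U3=1, U4=1 [inverted output] → 1 — eliminated
Only U4 stuck-at-0 reproduces the observed 0.

U4 stuck-at-0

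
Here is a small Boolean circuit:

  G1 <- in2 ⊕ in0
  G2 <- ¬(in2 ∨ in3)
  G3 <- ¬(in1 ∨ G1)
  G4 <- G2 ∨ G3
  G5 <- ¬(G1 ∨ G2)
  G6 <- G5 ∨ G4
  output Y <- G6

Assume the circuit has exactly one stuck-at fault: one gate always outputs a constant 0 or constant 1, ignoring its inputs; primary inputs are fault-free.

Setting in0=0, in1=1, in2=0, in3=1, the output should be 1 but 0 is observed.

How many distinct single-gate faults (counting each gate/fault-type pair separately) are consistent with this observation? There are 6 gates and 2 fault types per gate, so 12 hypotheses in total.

3

Fault-free: G1=0, G2=0, G3=0, G4=0, G5=1, G6=1 → 1. Observed 0.
  G1 stuck-at-0: output 1 ✗
  G1 stuck-at-1: output 0 ✓
  G2 stuck-at-0: output 1 ✗
  G2 stuck-at-1: output 1 ✗
  G3 stuck-at-0: output 1 ✗
  G3 stuck-at-1: output 1 ✗
  G4 stuck-at-0: output 1 ✗
  G4 stuck-at-1: output 1 ✗
  G5 stuck-at-0: output 0 ✓
  G5 stuck-at-1: output 1 ✗
  G6 stuck-at-0: output 0 ✓
  G6 stuck-at-1: output 1 ✗
Consistent faults: {G1 stuck-at-1, G5 stuck-at-0, G6 stuck-at-0} — 3 in all.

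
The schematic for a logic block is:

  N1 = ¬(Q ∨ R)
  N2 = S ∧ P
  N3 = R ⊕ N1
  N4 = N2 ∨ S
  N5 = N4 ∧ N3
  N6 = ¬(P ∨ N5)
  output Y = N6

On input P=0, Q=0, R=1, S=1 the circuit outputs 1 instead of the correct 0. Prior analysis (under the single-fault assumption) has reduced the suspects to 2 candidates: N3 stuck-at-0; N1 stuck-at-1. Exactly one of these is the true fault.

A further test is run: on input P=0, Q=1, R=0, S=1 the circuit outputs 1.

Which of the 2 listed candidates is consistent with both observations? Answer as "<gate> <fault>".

Evaluate each candidate on input P=0, Q=1, R=0, S=1:
  N3 stuck-at-0: N1=0, N2=0, N3=0 [stuck-at-0], N4=1, N5=0, N6=1 → 1 — matches
  N1 stuck-at-1: N1=1 [stuck-at-1], N2=0, N3=1, N4=1, N5=1, N6=0 → 0 — eliminated
Only N3 stuck-at-0 reproduces the observed 1.

N3 stuck-at-0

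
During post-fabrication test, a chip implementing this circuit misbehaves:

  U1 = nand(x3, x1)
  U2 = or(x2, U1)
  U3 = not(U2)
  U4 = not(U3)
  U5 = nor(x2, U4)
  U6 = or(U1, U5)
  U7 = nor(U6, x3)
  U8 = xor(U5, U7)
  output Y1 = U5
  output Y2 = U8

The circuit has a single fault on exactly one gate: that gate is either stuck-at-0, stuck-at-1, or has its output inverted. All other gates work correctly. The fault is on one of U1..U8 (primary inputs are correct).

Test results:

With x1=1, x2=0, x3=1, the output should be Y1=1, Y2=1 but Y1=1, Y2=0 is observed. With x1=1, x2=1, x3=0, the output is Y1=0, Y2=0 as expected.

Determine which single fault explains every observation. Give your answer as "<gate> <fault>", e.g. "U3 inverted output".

U8 stuck-at-0

Fault-free values for test 1 (x1=1, x2=0, x3=1): U1=0, U2=0, U3=1, U4=0, U5=1, U6=1, U7=0, U8=1, giving Y1=1, Y2=1. Observed Y1=1, Y2=0.
Test 1: faults giving observed Y1=1, Y2=0 are {U7 stuck-at-1, U7 inverted output, U8 stuck-at-0, U8 inverted output}.
Test 2 (x1=1, x2=1, x3=0): fault-free U1=1, U2=1, U3=0, U4=1, U5=0, U6=1, U7=0, U8=0 → Y1=0, Y2=0; observed Y1=0, Y2=0. Eliminates U7 stuck-at-1, U7 inverted output, U8 inverted output.
Only U8 stuck-at-0 is consistent with every test.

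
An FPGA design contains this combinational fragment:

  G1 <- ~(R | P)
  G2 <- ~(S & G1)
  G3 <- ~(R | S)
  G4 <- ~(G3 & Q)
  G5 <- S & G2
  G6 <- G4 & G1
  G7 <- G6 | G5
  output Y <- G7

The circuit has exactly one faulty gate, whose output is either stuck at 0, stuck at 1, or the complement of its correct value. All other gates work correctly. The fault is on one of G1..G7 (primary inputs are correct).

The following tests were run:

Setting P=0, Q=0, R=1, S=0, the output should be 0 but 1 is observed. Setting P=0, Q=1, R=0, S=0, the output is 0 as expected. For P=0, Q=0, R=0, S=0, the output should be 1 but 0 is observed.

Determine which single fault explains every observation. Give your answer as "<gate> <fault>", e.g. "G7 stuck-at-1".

G1 inverted output

Fault-free values for test 1 (P=0, Q=0, R=1, S=0): G1=0, G2=1, G3=0, G4=1, G5=0, G6=0, G7=0, giving Y=0. Observed 1.
Test 1: faults giving observed 1 are {G1 stuck-at-1, G1 inverted output, G5 stuck-at-1, G5 inverted output, G6 stuck-at-1, G6 inverted output, G7 stuck-at-1, G7 inverted output}.
Test 2 (P=0, Q=1, R=0, S=0): fault-free G1=1, G2=1, G3=1, G4=0, G5=0, G6=0, G7=0 → 0; observed 0. Eliminates G5 stuck-at-1, G5 inverted output, G6 stuck-at-1, G6 inverted output, G7 stuck-at-1, G7 inverted output.
Test 3 (P=0, Q=0, R=0, S=0): fault-free G1=1, G2=1, G3=1, G4=1, G5=0, G6=1, G7=1 → 1; observed 0. Eliminates G1 stuck-at-1.
Only G1 inverted output is consistent with every test.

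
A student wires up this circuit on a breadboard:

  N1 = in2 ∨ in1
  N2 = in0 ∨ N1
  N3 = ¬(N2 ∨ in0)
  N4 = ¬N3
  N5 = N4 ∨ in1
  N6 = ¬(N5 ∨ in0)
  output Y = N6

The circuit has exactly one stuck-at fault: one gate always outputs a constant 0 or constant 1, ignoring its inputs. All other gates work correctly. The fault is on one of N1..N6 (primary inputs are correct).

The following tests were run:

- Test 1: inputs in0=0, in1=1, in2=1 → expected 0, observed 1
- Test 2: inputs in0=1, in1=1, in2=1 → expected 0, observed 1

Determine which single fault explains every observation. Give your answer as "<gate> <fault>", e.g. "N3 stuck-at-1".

N6 stuck-at-1

Fault-free values for test 1 (in0=0, in1=1, in2=1): N1=1, N2=1, N3=0, N4=1, N5=1, N6=0, giving Y=0. Observed 1.
Test 1: faults giving observed 1 are {N5 stuck-at-0, N6 stuck-at-1}.
Test 2 (in0=1, in1=1, in2=1): fault-free N1=1, N2=1, N3=0, N4=1, N5=1, N6=0 → 0; observed 1. Eliminates N5 stuck-at-0.
Only N6 stuck-at-1 is consistent with every test.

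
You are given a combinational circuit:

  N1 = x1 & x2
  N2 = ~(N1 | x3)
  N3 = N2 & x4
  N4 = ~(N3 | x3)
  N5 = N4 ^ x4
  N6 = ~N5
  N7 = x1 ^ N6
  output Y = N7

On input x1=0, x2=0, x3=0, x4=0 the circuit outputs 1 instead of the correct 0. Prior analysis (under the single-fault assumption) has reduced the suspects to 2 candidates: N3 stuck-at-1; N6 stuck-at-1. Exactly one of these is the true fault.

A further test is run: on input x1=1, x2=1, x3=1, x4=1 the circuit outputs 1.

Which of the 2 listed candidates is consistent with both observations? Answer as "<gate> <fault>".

N3 stuck-at-1

Evaluate each candidate on input x1=1, x2=1, x3=1, x4=1:
  N3 stuck-at-1: N1=1, N2=0, N3=1 [stuck-at-1], N4=0, N5=1, N6=0, N7=1 → 1 — matches
  N6 stuck-at-1: N1=1, N2=0, N3=0, N4=0, N5=1, N6=1 [stuck-at-1], N7=0 → 0 — eliminated
Only N3 stuck-at-1 reproduces the observed 1.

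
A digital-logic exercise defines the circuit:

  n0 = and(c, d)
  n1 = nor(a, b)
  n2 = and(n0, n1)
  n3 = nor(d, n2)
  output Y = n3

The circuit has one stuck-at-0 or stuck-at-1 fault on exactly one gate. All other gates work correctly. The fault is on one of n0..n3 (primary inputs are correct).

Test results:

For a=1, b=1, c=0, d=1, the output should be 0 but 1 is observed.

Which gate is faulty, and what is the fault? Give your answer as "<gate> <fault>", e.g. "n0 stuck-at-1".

n3 stuck-at-1

Fault-free values for test 1 (a=1, b=1, c=0, d=1): n0=0, n1=0, n2=0, n3=0, giving Y=0. Observed 1.
Test 1: faults giving observed 1 are {n3 stuck-at-1}.
Only n3 stuck-at-1 is consistent with every test.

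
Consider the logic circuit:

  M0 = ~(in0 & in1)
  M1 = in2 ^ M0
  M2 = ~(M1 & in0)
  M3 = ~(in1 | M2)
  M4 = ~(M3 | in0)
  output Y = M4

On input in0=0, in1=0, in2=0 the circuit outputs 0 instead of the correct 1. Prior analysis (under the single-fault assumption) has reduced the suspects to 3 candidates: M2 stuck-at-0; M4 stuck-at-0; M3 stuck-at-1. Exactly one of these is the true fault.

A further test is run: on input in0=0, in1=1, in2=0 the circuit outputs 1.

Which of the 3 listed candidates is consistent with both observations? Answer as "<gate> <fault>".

Evaluate each candidate on input in0=0, in1=1, in2=0:
  M2 stuck-at-0: M0=1, M1=1, M2=0 [stuck-at-0], M3=0, M4=1 → 1 — matches
  M4 stuck-at-0: M0=1, M1=1, M2=1, M3=0, M4=0 [stuck-at-0] → 0 — eliminated
  M3 stuck-at-1: M0=1, M1=1, M2=1, M3=1 [stuck-at-1], M4=0 → 0 — eliminated
Only M2 stuck-at-0 reproduces the observed 1.

M2 stuck-at-0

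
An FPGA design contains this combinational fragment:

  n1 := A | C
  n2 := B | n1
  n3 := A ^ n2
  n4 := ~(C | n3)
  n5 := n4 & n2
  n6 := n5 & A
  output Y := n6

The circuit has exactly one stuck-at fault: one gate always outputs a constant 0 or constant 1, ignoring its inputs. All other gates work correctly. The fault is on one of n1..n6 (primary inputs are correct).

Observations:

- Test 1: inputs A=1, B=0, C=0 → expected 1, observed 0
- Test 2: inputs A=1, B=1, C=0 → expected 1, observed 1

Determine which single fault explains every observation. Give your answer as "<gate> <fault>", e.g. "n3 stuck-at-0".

n1 stuck-at-0

Fault-free values for test 1 (A=1, B=0, C=0): n1=1, n2=1, n3=0, n4=1, n5=1, n6=1, giving Y=1. Observed 0.
Test 1: faults giving observed 0 are {n1 stuck-at-0, n2 stuck-at-0, n3 stuck-at-1, n4 stuck-at-0, n5 stuck-at-0, n6 stuck-at-0}.
Test 2 (A=1, B=1, C=0): fault-free n1=1, n2=1, n3=0, n4=1, n5=1, n6=1 → 1; observed 1. Eliminates n2 stuck-at-0, n3 stuck-at-1, n4 stuck-at-0, n5 stuck-at-0, n6 stuck-at-0.
Only n1 stuck-at-0 is consistent with every test.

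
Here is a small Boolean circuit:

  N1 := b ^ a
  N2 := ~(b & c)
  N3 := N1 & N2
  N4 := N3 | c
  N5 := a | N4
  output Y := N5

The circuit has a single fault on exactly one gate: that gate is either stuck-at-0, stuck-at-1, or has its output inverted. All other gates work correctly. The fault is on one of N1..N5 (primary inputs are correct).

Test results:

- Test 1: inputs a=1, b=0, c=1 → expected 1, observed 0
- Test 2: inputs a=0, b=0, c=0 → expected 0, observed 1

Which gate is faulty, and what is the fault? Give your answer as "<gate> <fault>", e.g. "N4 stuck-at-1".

N5 inverted output

Fault-free values for test 1 (a=1, b=0, c=1): N1=1, N2=1, N3=1, N4=1, N5=1, giving Y=1. Observed 0.
Test 1: faults giving observed 0 are {N5 stuck-at-0, N5 inverted output}.
Test 2 (a=0, b=0, c=0): fault-free N1=0, N2=1, N3=0, N4=0, N5=0 → 0; observed 1. Eliminates N5 stuck-at-0.
Only N5 inverted output is consistent with every test.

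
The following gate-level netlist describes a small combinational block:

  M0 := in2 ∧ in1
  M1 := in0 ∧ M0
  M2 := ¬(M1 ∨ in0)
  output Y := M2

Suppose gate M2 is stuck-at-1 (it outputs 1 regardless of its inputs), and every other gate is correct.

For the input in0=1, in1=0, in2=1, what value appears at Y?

1

Propagate with M2 forced: M0=0, M1=0, M2=1 [stuck-at-1].
So Y = 1. (Without the fault it would be 0.)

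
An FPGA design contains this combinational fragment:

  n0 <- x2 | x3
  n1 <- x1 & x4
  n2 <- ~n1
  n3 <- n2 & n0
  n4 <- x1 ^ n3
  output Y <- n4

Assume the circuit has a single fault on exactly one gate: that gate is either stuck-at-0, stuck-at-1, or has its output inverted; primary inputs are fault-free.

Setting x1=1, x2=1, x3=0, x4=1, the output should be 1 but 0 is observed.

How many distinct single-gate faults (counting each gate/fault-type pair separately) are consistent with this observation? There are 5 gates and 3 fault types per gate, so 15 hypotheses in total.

Fault-free: n0=1, n1=1, n2=0, n3=0, n4=1 → 1. Observed 0.
  n0: none of the 3 fault types match ✗
  n1: stuck-at-0, inverted output ✓; others ✗
  n2: stuck-at-1, inverted output ✓; others ✗
  n3: stuck-at-1, inverted output ✓; others ✗
  n4: stuck-at-0, inverted output ✓; others ✗
Consistent faults: {n1 stuck-at-0, n1 inverted output, n2 stuck-at-1, n2 inverted output, n3 stuck-at-1, n3 inverted output, n4 stuck-at-0, n4 inverted output} — 8 in all.

8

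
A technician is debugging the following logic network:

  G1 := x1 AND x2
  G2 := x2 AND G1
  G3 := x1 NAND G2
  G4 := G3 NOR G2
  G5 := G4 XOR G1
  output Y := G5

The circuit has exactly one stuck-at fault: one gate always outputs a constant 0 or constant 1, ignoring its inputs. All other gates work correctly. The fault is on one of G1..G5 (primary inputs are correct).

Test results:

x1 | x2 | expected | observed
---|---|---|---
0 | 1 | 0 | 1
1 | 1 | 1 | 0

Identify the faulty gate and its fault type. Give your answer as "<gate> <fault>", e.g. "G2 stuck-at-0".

G4 stuck-at-1

Fault-free values for test 1 (x1=0, x2=1): G1=0, G2=0, G3=1, G4=0, G5=0, giving Y=0. Observed 1.
Test 1: faults giving observed 1 are {G1 stuck-at-1, G3 stuck-at-0, G4 stuck-at-1, G5 stuck-at-1}.
Test 2 (x1=1, x2=1): fault-free G1=1, G2=1, G3=0, G4=0, G5=1 → 1; observed 0. Eliminates G1 stuck-at-1, G3 stuck-at-0, G5 stuck-at-1.
Only G4 stuck-at-1 is consistent with every test.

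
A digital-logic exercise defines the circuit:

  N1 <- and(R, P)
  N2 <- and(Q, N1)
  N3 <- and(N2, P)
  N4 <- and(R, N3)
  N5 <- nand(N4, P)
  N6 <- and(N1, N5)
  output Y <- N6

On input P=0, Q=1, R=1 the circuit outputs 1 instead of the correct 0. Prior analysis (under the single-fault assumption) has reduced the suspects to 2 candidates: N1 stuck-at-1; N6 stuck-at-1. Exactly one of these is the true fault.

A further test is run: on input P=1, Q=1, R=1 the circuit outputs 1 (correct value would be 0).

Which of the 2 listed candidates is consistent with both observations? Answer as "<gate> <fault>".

N6 stuck-at-1

Evaluate each candidate on input P=1, Q=1, R=1:
  N1 stuck-at-1: N1=1 [stuck-at-1], N2=1, N3=1, N4=1, N5=0, N6=0 → 0 — eliminated
  N6 stuck-at-1: N1=1, N2=1, N3=1, N4=1, N5=0, N6=1 [stuck-at-1] → 1 — matches
Only N6 stuck-at-1 reproduces the observed 1.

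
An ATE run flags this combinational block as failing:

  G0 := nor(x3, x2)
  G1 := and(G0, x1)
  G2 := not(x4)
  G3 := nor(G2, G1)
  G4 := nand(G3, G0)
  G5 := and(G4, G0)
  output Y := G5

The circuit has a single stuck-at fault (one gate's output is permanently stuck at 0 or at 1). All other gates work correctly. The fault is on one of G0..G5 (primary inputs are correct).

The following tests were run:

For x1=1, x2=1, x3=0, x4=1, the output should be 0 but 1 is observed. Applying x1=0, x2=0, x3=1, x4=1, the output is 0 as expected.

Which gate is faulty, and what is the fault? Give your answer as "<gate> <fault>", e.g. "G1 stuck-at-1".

G0 stuck-at-1

Fault-free values for test 1 (x1=1, x2=1, x3=0, x4=1): G0=0, G1=0, G2=0, G3=1, G4=1, G5=0, giving Y=0. Observed 1.
Test 1: faults giving observed 1 are {G0 stuck-at-1, G5 stuck-at-1}.
Test 2 (x1=0, x2=0, x3=1, x4=1): fault-free G0=0, G1=0, G2=0, G3=1, G4=1, G5=0 → 0; observed 0. Eliminates G5 stuck-at-1.
Only G0 stuck-at-1 is consistent with every test.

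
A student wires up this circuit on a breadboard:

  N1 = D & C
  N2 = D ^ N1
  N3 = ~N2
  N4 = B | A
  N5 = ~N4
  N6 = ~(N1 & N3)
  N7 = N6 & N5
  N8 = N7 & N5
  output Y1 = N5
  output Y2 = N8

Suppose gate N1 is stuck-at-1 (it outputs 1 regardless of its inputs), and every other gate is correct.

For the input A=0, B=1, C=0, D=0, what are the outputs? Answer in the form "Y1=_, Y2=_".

Propagate with N1 forced: N1=1 [stuck-at-1], N2=1, N3=0, N4=1, N5=0, N6=1, N7=0, N8=0.
So the outputs are Y1=0, Y2=0. (Same as the fault-free value — the fault is masked on this input.)

Y1=0, Y2=0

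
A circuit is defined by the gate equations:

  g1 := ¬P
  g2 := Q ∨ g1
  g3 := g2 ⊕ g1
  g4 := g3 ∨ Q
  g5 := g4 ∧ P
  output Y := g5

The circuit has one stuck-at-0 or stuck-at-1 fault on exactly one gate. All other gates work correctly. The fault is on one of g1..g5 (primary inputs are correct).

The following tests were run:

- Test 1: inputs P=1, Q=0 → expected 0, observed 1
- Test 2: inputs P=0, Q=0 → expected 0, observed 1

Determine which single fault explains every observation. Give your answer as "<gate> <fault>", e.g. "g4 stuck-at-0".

g5 stuck-at-1

Fault-free values for test 1 (P=1, Q=0): g1=0, g2=0, g3=0, g4=0, g5=0, giving Y=0. Observed 1.
Test 1: faults giving observed 1 are {g2 stuck-at-1, g3 stuck-at-1, g4 stuck-at-1, g5 stuck-at-1}.
Test 2 (P=0, Q=0): fault-free g1=1, g2=1, g3=0, g4=0, g5=0 → 0; observed 1. Eliminates g2 stuck-at-1, g3 stuck-at-1, g4 stuck-at-1.
Only g5 stuck-at-1 is consistent with every test.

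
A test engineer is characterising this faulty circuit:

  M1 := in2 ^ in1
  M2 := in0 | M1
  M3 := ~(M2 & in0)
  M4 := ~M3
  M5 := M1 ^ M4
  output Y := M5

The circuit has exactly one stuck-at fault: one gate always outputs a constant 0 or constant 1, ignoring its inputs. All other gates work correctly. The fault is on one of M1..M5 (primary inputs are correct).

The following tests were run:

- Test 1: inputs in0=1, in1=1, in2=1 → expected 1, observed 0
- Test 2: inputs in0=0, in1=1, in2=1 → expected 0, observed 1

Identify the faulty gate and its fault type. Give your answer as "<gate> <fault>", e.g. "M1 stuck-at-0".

Fault-free values for test 1 (in0=1, in1=1, in2=1): M1=0, M2=1, M3=0, M4=1, M5=1, giving Y=1. Observed 0.
Test 1: faults giving observed 0 are {M1 stuck-at-1, M2 stuck-at-0, M3 stuck-at-1, M4 stuck-at-0, M5 stuck-at-0}.
Test 2 (in0=0, in1=1, in2=1): fault-free M1=0, M2=0, M3=1, M4=0, M5=0 → 0; observed 1. Eliminates M2 stuck-at-0, M3 stuck-at-1, M4 stuck-at-0, M5 stuck-at-0.
Only M1 stuck-at-1 is consistent with every test.

M1 stuck-at-1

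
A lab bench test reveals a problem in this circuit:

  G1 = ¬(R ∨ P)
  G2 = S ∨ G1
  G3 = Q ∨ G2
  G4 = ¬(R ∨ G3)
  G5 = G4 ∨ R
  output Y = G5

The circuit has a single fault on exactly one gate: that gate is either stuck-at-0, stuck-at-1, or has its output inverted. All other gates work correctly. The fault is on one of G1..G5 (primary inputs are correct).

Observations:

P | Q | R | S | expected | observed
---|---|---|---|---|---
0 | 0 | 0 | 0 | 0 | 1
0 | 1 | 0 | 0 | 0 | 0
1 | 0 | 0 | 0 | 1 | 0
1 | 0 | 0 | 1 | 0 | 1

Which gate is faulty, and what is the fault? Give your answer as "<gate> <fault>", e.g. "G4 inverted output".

G2 inverted output

Fault-free values for test 1 (P=0, Q=0, R=0, S=0): G1=1, G2=1, G3=1, G4=0, G5=0, giving Y=0. Observed 1.
Test 1: faults giving observed 1 are {G1 stuck-at-0, G1 inverted output, G2 stuck-at-0, G2 inverted output, G3 stuck-at-0, G3 inverted output, G4 stuck-at-1, G4 inverted output, G5 stuck-at-1, G5 inverted output}.
Test 2 (P=0, Q=1, R=0, S=0): fault-free G1=1, G2=1, G3=1, G4=0, G5=0 → 0; observed 0. Eliminates G3 stuck-at-0, G3 inverted output, G4 stuck-at-1, G4 inverted output, G5 stuck-at-1, G5 inverted output.
Test 3 (P=1, Q=0, R=0, S=0): fault-free G1=0, G2=0, G3=0, G4=1, G5=1 → 1; observed 0. Eliminates G1 stuck-at-0, G2 stuck-at-0.
Test 4 (P=1, Q=0, R=0, S=1): fault-free G1=0, G2=1, G3=1, G4=0, G5=0 → 0; observed 1. Eliminates G1 inverted output.
Only G2 inverted output is consistent with every test.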